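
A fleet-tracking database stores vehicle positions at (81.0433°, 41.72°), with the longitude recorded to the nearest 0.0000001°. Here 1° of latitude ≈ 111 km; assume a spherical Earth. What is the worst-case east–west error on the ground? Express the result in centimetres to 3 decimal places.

Rounding to 7 decimal places leaves the longitude within ±5e-08° of the true value.
Parallels shrink by cos φ, so at 81.0433° a degree of longitude is 111000 × 0.1557 ≈ 17281.4 m.
East–west error: 5e-08° × 17281.4 m/° ≈ 0.000864068 m.
That is 0.000864068 m = 0.086407 cm.

0.086 centimetres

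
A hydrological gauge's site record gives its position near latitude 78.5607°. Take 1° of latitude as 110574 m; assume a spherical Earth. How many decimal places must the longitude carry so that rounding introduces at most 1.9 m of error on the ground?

At 78.5607° one degree of longitude covers 110574 × cos 78.5607° ≈ 110574 × 0.1983 ≈ 21930.1 m.
N decimal places → at most half a unit in the last place, 0.5 × 10⁻ᴺ° = 21930.1/2 × 10⁻ᴺ m.
Setting 10965.1 × 10⁻ᴺ ≤ 1.9 gives 10ᴺ ≥ 5771, i.e. N ≥ 3.76.
So 4 decimal places suffice (1.1 m); 3 would allow up to 11 m.

4 decimal places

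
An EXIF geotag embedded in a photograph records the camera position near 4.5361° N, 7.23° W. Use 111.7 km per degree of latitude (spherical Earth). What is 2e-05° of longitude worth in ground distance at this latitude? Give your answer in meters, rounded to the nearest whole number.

At 4.5361° a degree of longitude is 111700 × cos 4.5361° ≈ 111350 m, so 2e-05° corresponds to 2.227 m.

2 meters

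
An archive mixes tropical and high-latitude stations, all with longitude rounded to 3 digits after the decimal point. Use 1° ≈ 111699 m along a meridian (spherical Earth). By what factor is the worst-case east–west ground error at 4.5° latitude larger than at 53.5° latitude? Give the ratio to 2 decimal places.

1.68

Rounding to 3 decimal places leaves the longitude within ±0.0005° of the true value.
At 4.5°: 0.0005° × 111699 × cos 4.5° = 0.0005 × 111699 × 0.9969 ≈ 55.677 m.
Error at 53.5° = 0.0005° × 111699 × cos 53.5° ≈ 55.849 × 0.5948 = 33.221 m.
The ratio reduces to cos 4.5° / cos 53.5° = 0.9969/0.5948 ≈ 1.6760.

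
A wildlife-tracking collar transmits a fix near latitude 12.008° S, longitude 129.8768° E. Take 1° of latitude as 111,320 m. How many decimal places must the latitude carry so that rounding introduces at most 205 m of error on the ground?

One degree of latitude covers 111320 m.
N decimal places → at most half a unit in the last place, 0.5 × 10⁻ᴺ° = 111320/2 × 10⁻ᴺ m.
Need 0.5 × 111320 × 10⁻ᴺ ≤ 205 → 10⁻ᴺ ≤ 3.683e-03, so N ≥ 2.43.
N = 2 would give 557 m (too coarse); N = 3 gives 55.7 m ≤ 205 m.

3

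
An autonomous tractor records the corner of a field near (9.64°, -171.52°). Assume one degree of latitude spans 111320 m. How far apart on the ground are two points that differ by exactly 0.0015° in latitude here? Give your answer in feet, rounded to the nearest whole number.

548 feet

Along a meridian 0.0015° is 0.0015 × 111320 = 166.98 m.
Converting: 166.98 m × 3.2808 ft/m ≈ 547.83 ft.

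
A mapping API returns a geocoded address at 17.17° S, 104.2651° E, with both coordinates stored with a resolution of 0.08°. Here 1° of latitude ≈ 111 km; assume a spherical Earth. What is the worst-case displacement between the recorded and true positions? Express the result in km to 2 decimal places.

6.14 km

With a 0.08° grid the true value lies within half a step, ±0.08°/2 = ±0.04°, of the stored one.
N–S: 0.04° × 111000 m/° = 4440 m.
East–west component at 17.17°: 0.04° × 111000 × cos 17.17° ≈ 0.04 × 106053 ≈ 4242.12 m.
Combining orthogonally: (4440² + 4242.12²)^½ ≈ 6140.78 m.
That is 6140.78 m = 6.1408 km.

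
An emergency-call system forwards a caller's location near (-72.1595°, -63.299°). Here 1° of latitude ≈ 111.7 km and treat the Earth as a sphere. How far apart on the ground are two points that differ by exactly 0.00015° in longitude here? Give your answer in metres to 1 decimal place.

5.1 metres

At 72.1595° a degree of longitude is 111700 × cos 72.1595° ≈ 34221.3 m, so 0.00015° corresponds to 5.1332 m.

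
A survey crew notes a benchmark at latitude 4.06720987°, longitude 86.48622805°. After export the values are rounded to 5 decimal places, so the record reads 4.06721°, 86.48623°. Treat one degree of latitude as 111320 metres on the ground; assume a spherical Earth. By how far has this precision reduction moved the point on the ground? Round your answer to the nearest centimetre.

Δlat = 4.06720987 − 4.06721 = -0.00000013°; Δlon = 86.48622805 − 86.48623 = -0.00000195°.
N–S: -0.00000013° × 111320 m/° = -0.0144716 m.
East–west at this latitude: -0.00000195° × 111320 × cos 4.06721° ≈ -0.00000195 × 111040 = -0.216527 m.
Hypotenuse of the two orthogonal shifts: √(0.0144716² + 0.216527²) = 0.21701 m.
That is 0.21701 m = 21.701 cm.

22 centimetres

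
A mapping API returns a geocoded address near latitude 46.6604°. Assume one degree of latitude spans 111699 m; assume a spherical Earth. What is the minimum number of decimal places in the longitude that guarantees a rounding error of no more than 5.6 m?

At 46.6604° one degree of longitude covers 111699 × cos 46.6604° ≈ 111699 × 0.6863 ≈ 76661.4 m.
With N decimal places the half-ulp bound is 0.5·10⁻ᴺ°, or 0.5·10⁻ᴺ × 76661.4 m on the ground.
Need 0.5 × 76661.4 × 10⁻ᴺ ≤ 5.6 → 10⁻ᴺ ≤ 1.461e-04, so N ≥ 3.84.
N = 3 would give 38.3 m (too coarse); N = 4 gives 3.83 m ≤ 5.6 m.

4 decimal places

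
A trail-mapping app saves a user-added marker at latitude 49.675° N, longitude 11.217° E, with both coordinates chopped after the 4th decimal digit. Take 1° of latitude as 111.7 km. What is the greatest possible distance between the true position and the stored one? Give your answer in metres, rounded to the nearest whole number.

13 metres

Truncating at 4 decimal places can drop up to a full unit in the last place, so each coordinate may be off by as much as 0.0001°.
N–S: 0.0001° × 111700 m/° = 11.17 m.
E–W at 49.675°: 0.0001° × 111700 × cos 49.675° = 0.0001 × 111700 × 0.6471 ≈ 7.22836 m.
Combining orthogonally: (11.17² + 7.22836²)^½ ≈ 13.3048 m.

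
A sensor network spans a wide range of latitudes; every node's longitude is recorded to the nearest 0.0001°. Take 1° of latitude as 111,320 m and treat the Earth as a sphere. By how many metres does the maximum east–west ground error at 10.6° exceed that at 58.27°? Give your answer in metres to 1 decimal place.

2.5 metres

Rounding to 4 decimal places leaves the longitude within ±5e-05° of the true value.
At 10.6°: 5e-05° × 111320 × cos 10.6° = 5e-05 × 111320 × 0.9829 ≈ 5.471 m.
At 58.27°: 5e-05° × 111320 × cos 58.27° = 5e-05 × 111320 × 0.5259 ≈ 2.9273 m.
Difference: 5.471 − 2.9273 = 2.5438 m.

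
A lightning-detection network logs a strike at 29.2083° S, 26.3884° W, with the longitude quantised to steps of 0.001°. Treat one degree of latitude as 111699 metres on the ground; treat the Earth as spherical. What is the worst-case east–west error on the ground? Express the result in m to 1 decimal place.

With a 0.001° grid the true value lies within half a step, ±0.001°/2 = ±0.0005°, of the stored one.
One degree of longitude at 29.2083° is 111699 × cos 29.2083° ≈ 111699 × 0.8729 = 97496.6 m.
Maximum E–W displacement: 0.0005 × 97496.6 = 48.7483 m.

48.7 m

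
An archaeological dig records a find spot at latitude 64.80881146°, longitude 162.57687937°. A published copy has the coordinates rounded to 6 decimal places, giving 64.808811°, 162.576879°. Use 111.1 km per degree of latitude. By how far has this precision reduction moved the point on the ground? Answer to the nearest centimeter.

Δlat = 64.80881146 − 64.808811 = +0.00000046°; Δlon = 162.57687937 − 162.576879 = +0.00000037°.
North–south shift: 0.00000046 × 111100 = 0.051106 m.
East–west at this latitude: 0.00000037° × 111100 × cos 64.8088° ≈ 0.00000037 × 47288.6 = 0.0174968 m.
Combined displacement = (0.051106² + 0.0174968²)^½ ≈ 0.0540182 m.
That is 0.0540182 m = 5.4018 cm.

5 centimeters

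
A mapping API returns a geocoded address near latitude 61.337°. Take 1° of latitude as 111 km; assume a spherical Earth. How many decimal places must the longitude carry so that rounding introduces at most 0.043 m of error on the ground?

At 61.337° one degree of longitude covers 111000 × cos 61.337° ≈ 111000 × 0.4797 ≈ 53241.9 m.
With N decimal places the half-ulp bound is 0.5·10⁻ᴺ°, or 0.5·10⁻ᴺ × 53241.9 m on the ground.
Setting 26621 × 10⁻ᴺ ≤ 0.043 gives 10ᴺ ≥ 6.191e+05, i.e. N ≥ 5.79.
At 5 places the error can reach 0.266 m, but 6 places keeps it to 0.0266 m.

6 decimal places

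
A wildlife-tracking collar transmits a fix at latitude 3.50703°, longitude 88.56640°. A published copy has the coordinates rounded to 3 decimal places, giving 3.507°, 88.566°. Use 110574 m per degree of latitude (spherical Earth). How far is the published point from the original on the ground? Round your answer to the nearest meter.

44 meters

The latitude changed by +0.00003° and the longitude by +0.00040°.
N–S: 0.00003° × 110574 m/° = 3.31722 m.
E–W at 3.507°: 0.00040° × 110574 × cos 3.507° = 0.00040 × 110574 × 0.9981 ≈ 44.1468 m.
Combined displacement = (3.31722² + 44.1468²)^½ ≈ 44.2712 m.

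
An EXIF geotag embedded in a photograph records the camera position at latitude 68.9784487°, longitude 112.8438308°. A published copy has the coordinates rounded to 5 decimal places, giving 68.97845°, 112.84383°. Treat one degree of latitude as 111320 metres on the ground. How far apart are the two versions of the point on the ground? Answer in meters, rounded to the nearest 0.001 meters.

0.148 meters

Δlat = 68.9784487 − 68.97845 = -0.0000013°; Δlon = 112.8438308 − 112.84383 = +0.0000008°.
North–south shift: -0.0000013 × 111320 = -0.144716 m.
East–west at this latitude: 0.0000008° × 111320 × cos 68.9784° ≈ 0.0000008 × 39932.6 = 0.0319461 m.
Distance: √(0.144716² + 0.0319461²) ≈ 0.1482 m.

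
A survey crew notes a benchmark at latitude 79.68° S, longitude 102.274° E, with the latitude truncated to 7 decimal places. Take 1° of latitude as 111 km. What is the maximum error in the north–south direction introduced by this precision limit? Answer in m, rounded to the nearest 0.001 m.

0.011 m

Truncating at 7 decimal places can drop up to a full unit in the last place, so the latitude may be off by as much as 1e-07°.
Along the meridian that is 1e-07° × 111000 m/° = 0.0111 m.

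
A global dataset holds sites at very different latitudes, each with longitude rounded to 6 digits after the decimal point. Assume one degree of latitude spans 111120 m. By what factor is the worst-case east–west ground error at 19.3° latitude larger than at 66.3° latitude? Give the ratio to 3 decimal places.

Rounding to 6 decimal places leaves the longitude within ±5e-07° of the true value.
At 19.3°: 5e-07° × 111120 × cos 19.3° = 5e-07 × 111120 × 0.9438 ≈ 0.052438 m.
Error at 66.3° = 5e-07° × 111120 × cos 66.3° ≈ 0.05556 × 0.4019 = 0.022332 m.
The ratio reduces to cos 19.3° / cos 66.3° = 0.9438/0.4019 ≈ 2.3481.

2.348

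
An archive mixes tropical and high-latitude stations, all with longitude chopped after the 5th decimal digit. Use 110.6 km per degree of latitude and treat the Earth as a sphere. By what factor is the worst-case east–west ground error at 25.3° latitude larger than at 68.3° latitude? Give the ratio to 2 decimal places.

Truncating at 5 decimal places can drop up to a full unit in the last place, so the longitude may be off by as much as 1e-05°.
At 25.3°: 1e-05° × 110600 × cos 25.3° = 1e-05 × 110600 × 0.9041 ≈ 0.99992 m.
Error at 68.3° = 1e-05° × 110600 × cos 68.3° ≈ 1.106 × 0.3697 = 0.40894 m.
The ratio reduces to cos 25.3° / cos 68.3° = 0.9041/0.3697 ≈ 2.4451.

2.45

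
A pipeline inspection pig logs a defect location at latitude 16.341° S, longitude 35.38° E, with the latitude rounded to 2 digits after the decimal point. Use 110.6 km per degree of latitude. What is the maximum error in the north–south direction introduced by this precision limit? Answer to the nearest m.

Rounding to 2 decimal places leaves the latitude within ±0.005° of the true value.
North–south distance: 0.005° × 110600 m/° = 553 m.

553 m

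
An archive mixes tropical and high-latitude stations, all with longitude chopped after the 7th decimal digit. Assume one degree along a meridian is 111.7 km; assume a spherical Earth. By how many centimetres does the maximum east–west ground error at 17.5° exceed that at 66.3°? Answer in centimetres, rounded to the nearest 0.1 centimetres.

0.6 centimetres

Truncating at 7 decimal places can drop up to a full unit in the last place, so the longitude may be off by as much as 1e-07°.
Error at 17.5° = 1e-07° × 111700 × cos 17.5° ≈ 0.01117 × 0.9537 = 0.010653 m.
Error at 66.3° = 1e-07° × 111700 × cos 66.3° ≈ 0.01117 × 0.4019 = 0.0044898 m.
Difference: 0.010653 − 0.0044898 = 0.0061633 m.
That is 0.00616326 m = 0.61633 cm.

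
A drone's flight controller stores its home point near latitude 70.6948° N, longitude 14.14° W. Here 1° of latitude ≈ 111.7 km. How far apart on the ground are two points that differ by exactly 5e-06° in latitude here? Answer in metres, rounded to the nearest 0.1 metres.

5e-06° × 111700 m/° = 0.5585 m.

0.6 metres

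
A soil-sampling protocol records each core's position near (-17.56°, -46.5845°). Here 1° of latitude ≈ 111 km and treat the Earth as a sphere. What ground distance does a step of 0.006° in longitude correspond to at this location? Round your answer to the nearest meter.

0.006° of longitude at 17.56° is 0.006 × 111000 × cos 17.56° ≈ 0.006 × 105828 = 634.965 m.

635 meters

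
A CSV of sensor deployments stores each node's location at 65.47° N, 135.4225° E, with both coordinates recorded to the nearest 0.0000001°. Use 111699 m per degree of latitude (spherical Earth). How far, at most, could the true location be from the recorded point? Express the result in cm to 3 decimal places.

Rounding to 7 decimal places leaves each coordinate within ±5e-08° of the true value.
North–south component: 5e-08° × 111699 = 0.00558495 m.
E–W at 65.47°: 5e-08° × 111699 × cos 65.47° = 5e-08 × 111699 × 0.4152 ≈ 0.0023187 m.
Combining orthogonally: (0.00558495² + 0.0023187²)^½ ≈ 0.00604715 m.
That is 0.00604715 m = 0.60472 cm.

0.605 cm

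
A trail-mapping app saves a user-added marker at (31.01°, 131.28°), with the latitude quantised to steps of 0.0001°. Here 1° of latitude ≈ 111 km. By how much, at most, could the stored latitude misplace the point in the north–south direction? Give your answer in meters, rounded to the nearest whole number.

With a 0.0001° grid the true value lies within half a step, ±0.0001°/2 = ±5e-05°, of the stored one.
So the N–S error is at most 5e-05 × 111000 = 5.55 m.

6 meters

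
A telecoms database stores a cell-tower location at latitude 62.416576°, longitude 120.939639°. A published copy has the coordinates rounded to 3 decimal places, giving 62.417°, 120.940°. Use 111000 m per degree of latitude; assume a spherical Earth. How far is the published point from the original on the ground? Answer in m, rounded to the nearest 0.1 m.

50.6 m

The latitude changed by -0.000424° and the longitude by -0.000361°.
N–S: -0.000424° × 111000 m/° = -47.064 m.
E–W at 62.417°: -0.000361° × 111000 × cos 62.417° = -0.000361 × 111000 × 0.4630 ≈ -18.5542 m.
Distance: √(47.064² + 18.5542²) ≈ 50.5893 m.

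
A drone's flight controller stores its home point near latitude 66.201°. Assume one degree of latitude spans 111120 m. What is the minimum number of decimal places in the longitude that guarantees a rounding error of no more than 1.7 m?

5 decimal places

At 66.201° one degree of longitude covers 111120 × cos 66.201° ≈ 111120 × 0.4035 ≈ 44840.2 m.
With N decimal places the half-ulp bound is 0.5·10⁻ᴺ°, or 0.5·10⁻ᴺ × 44840.2 m on the ground.
Setting 22420.1 × 10⁻ᴺ ≤ 1.7 gives 10ᴺ ≥ 1.319e+04, i.e. N ≥ 4.12.
N = 4 would give 2.24 m (too coarse); N = 5 gives 0.224 m ≤ 1.7 m.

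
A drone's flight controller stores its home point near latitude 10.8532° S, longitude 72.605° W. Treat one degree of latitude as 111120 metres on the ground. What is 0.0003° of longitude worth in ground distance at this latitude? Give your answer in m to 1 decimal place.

32.7 m

At 10.8532° a degree of longitude is 111120 × cos 10.8532° ≈ 109132 m, so 0.0003° corresponds to 32.7397 m.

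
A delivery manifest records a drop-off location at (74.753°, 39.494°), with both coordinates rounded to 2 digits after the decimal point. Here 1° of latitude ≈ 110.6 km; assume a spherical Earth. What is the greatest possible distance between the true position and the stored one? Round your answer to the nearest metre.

Rounding to 2 decimal places leaves each coordinate within ±0.005° of the true value.
Latitude error → 0.005 × 110600 = 553 m along the meridian.
E–W at 74.753°: 0.005° × 110600 × cos 74.753° = 0.005 × 110600 × 0.2630 ≈ 145.428 m.
Combining orthogonally: (553² + 145.428²)^½ ≈ 571.803 m.

572 metres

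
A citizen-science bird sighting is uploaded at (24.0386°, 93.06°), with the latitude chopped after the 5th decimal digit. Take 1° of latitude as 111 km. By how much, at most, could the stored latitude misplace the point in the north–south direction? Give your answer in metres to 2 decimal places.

Truncating at 5 decimal places can drop up to a full unit in the last place, so the latitude may be off by as much as 1e-05°.
So the N–S error is at most 1e-05 × 111000 = 1.11 m.

1.11 metres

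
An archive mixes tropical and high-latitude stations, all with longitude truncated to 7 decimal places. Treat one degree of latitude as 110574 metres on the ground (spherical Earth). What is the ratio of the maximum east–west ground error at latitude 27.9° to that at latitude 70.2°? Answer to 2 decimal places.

Truncating at 7 decimal places can drop up to a full unit in the last place, so the longitude may be off by as much as 1e-07°.
Error at 27.9° = 1e-07° × 110574 × cos 27.9° ≈ 0.011057 × 0.8838 = 0.0097722 m.
At 70.2°: 1e-07° × 110574 × cos 70.2° = 1e-07 × 110574 × 0.3387 ≈ 0.0037456 m.
Ratio: 0.0097722 / 0.0037456 = cos 27.9° / cos 70.2° ≈ 2.6090.

2.61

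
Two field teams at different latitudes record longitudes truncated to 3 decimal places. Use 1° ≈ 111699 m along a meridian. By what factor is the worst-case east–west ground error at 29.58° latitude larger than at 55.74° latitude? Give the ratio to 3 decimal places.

1.545

Truncating at 3 decimal places can drop up to a full unit in the last place, so the longitude may be off by as much as 0.001°.
At 29.58°: 0.001° × 111699 × cos 29.58° = 0.001 × 111699 × 0.8697 ≈ 97.141 m.
Error at 55.74° = 0.001° × 111699 × cos 55.74° ≈ 111.7 × 0.5629 = 62.881 m.
The ratio reduces to cos 29.58° / cos 55.74° = 0.8697/0.5629 ≈ 1.5448.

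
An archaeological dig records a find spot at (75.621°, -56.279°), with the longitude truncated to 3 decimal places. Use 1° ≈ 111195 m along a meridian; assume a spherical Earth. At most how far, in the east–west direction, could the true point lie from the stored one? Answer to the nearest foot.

Truncating at 3 decimal places can drop up to a full unit in the last place, so the longitude may be off by as much as 0.001°.
Parallels shrink by cos φ, so at 75.621° a degree of longitude is 111195 × 0.2483 ≈ 27613.6 m.
East–west error: 0.001° × 27613.6 m/° ≈ 27.6136 m.
In feet: 27.6136 m ÷ 0.3048 ≈ 90.596 ft.

91 feet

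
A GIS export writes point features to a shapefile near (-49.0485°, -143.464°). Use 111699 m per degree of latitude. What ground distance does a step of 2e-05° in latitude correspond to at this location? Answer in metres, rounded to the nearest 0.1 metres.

Along a meridian 2e-05° is 2e-05 × 111699 = 2.23398 m.

2.2 metres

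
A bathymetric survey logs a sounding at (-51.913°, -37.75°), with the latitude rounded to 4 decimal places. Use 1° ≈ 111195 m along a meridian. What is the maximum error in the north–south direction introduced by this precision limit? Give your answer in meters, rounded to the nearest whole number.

Rounding to 4 decimal places leaves the latitude within ±5e-05° of the true value.
Along the meridian that is 5e-05° × 111195 m/° = 5.55975 m.

6 meters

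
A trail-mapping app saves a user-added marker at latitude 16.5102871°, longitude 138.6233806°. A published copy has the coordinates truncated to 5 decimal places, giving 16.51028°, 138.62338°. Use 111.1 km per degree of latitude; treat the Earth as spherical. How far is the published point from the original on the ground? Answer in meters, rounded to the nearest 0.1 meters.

0.8 meters

Δlat = 16.5102871 − 16.51028 = +0.0000071°; Δlon = 138.6233806 − 138.62338 = +0.0000006°.
North–south shift: 0.0000071 × 111100 = 0.78881 m.
East–west at this latitude: 0.0000006° × 111100 × cos 16.5103° ≈ 0.0000006 × 106519 = 0.0639115 m.
Distance: √(0.78881² + 0.0639115²) ≈ 0.791395 m.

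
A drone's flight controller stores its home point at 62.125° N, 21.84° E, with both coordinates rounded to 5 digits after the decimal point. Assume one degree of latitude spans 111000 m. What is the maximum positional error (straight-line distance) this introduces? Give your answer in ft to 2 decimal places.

2.01 ft

Rounding to 5 decimal places leaves each coordinate within ±5e-06° of the true value.
Latitude error → 5e-06 × 111000 = 0.555 m along the meridian.
East–west component at 62.125°: 5e-06° × 111000 × cos 62.125° ≈ 5e-06 × 51897.4 ≈ 0.259487 m.
Worst case both components are at the extreme and orthogonal: √(0.555² + 0.259487²) ≈ 0.612665 m.
In feet: 0.612665 m ÷ 0.3048 ≈ 2.0101 ft.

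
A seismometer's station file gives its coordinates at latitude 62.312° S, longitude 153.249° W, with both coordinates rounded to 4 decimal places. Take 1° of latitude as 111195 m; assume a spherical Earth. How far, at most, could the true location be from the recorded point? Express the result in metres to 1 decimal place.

6.1 metres

Rounding to 4 decimal places leaves each coordinate within ±5e-05° of the true value.
Latitude error → 5e-05 × 111195 = 5.55975 m along the meridian.
Longitude error → 5e-05 × 111195 × cos 62.312° = 5e-05 × 111195 × 0.4647 ≈ 2.58337 m.
The two errors are perpendicular, so the maximum displacement is √(5.55975² + 2.58337²) ≈ 6.13063 m.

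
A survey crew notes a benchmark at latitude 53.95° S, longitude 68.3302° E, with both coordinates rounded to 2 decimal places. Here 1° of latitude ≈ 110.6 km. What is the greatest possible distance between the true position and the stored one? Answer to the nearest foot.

2105 feet

Rounding to 2 decimal places leaves each coordinate within ±0.005° of the true value.
N–S: 0.005° × 110600 m/° = 553 m.
E–W at 53.95°: 0.005° × 110600 × cos 53.95° = 0.005 × 110600 × 0.5885 ≈ 325.436 m.
Combining orthogonally: (553² + 325.436²)^½ ≈ 641.652 m.
Converting: 641.652 m × 3.2808 ft/m ≈ 2105.2 ft.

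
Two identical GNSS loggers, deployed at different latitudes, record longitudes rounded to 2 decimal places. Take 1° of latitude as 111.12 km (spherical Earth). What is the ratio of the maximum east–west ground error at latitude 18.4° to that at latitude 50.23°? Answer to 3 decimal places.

1.483

Rounding to 2 decimal places leaves the longitude within ±0.005° of the true value.
At 18.4°: 0.005° × 111120 × cos 18.4° = 0.005 × 111120 × 0.9489 ≈ 527.2 m.
At 50.23°: 0.005° × 111120 × cos 50.23° = 0.005 × 111120 × 0.6397 ≈ 355.42 m.
The ratio reduces to cos 18.4° / cos 50.23° = 0.9489/0.6397 ≈ 1.4833.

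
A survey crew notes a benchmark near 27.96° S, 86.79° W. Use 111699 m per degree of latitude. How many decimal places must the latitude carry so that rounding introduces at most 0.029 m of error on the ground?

7 decimal places

One degree of latitude covers 111699 m.
With N decimal places the half-ulp bound is 0.5·10⁻ᴺ°, or 0.5·10⁻ᴺ × 111699 m on the ground.
Setting 55849.5 × 10⁻ᴺ ≤ 0.029 gives 10ᴺ ≥ 1.926e+06, i.e. N ≥ 6.28.
At 6 places the error can reach 0.0558 m, but 7 places keeps it to 0.00558 m.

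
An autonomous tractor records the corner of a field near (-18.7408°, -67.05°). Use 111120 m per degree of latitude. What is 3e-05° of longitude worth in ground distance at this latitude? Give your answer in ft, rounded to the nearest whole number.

3e-05° of longitude at 18.7408° is 3e-05 × 111120 × cos 18.7408° ≈ 3e-05 × 105229 = 3.15686 m.
In feet: 3.15686 m ÷ 0.3048 ≈ 10.357 ft.

10 ft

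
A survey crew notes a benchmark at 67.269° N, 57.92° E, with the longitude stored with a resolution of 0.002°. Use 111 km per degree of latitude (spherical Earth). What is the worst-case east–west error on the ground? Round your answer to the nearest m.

With a 0.002° grid the true value lies within half a step, ±0.002°/2 = ±0.001°, of the stored one.
One degree of longitude at 67.269° is 111000 × cos 67.269° ≈ 111000 × 0.3864 = 42891 m.
So at most 0.001° × 42891 ≈ 42.891 m east–west.

43 m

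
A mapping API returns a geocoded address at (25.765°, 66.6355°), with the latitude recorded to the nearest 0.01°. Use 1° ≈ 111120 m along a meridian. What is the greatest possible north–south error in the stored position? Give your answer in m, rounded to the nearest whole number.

556 m

Rounding to 2 decimal places leaves the latitude within ±0.005° of the true value.
Along the meridian that is 0.005° × 111120 m/° = 555.6 m.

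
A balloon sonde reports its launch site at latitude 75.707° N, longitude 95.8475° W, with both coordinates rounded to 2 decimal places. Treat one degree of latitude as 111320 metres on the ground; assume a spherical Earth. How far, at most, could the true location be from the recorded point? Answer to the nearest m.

Rounding to 2 decimal places leaves each coordinate within ±0.005° of the true value.
Latitude error → 0.005 × 111320 = 556.6 m along the meridian.
East–west component at 75.707°: 0.005° × 111320 × cos 75.707° ≈ 0.005 × 27482.8 ≈ 137.414 m.
Worst case both components are at the extreme and orthogonal: √(556.6² + 137.414²) ≈ 573.312 m.

573 m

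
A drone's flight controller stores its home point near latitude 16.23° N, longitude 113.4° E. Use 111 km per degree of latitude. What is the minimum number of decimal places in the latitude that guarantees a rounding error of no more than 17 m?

One degree of latitude covers 111000 m.
Rounding to N decimal places gives at most 0.5 × 10⁻ᴺ degrees of error, i.e. 0.5 × 10⁻ᴺ × 111000 m.
Need 0.5 × 111000 × 10⁻ᴺ ≤ 17 → 10⁻ᴺ ≤ 3.063e-04, so N ≥ 3.51.
So 4 decimal places suffice (5.55 m); 3 would allow up to 55.5 m.

4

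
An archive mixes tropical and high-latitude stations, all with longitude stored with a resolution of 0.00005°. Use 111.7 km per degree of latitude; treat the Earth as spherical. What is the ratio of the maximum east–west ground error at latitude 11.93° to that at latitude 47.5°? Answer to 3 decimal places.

With a 0.00005° grid the true value lies within half a step, ±0.00005°/2 = ±2.5e-05°, of the stored one.
At 11.93°: 2.5e-05° × 111700 × cos 11.93° = 2.5e-05 × 111700 × 0.9784 ≈ 2.7322 m.
Error at 47.5° = 2.5e-05° × 111700 × cos 47.5° ≈ 2.7925 × 0.6756 = 1.8866 m.
The ratio reduces to cos 11.93° / cos 47.5° = 0.9784/0.6756 ≈ 1.4482.

1.448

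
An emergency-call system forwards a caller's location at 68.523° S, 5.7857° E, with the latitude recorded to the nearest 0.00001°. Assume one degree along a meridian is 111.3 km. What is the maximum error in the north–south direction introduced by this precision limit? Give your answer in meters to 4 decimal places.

Rounding to 5 decimal places leaves the latitude within ±5e-06° of the true value.
So the N–S error is at most 5e-06 × 111300 = 0.5565 m.

0.5565 meters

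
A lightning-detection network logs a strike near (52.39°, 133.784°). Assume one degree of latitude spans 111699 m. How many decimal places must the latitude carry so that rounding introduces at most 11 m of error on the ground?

One degree of latitude covers 111699 m.
With N decimal places the half-ulp bound is 0.5·10⁻ᴺ°, or 0.5·10⁻ᴺ × 111699 m on the ground.
Need 0.5 × 111699 × 10⁻ᴺ ≤ 11 → 10⁻ᴺ ≤ 1.970e-04, so N ≥ 3.71.
At 3 places the error can reach 55.8 m, but 4 places keeps it to 5.58 m.

4 decimal places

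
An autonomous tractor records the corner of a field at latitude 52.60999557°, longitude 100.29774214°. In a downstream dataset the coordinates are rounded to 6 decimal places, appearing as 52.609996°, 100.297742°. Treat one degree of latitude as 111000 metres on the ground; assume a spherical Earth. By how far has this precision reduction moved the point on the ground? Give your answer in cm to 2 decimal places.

4.87 cm

Δlat = 52.60999557 − 52.609996 = -0.00000043°; Δlon = 100.29774214 − 100.297742 = +0.00000014°.
N–S: -0.00000043° × 111000 m/° = -0.04773 m.
East–west at this latitude: 0.00000014° × 111000 × cos 52.61° ≈ 0.00000014 × 67403.3 = 0.00943647 m.
Hypotenuse of the two orthogonal shifts: √(0.04773² + 0.00943647²) = 0.0486539 m.
That is 0.0486539 m = 4.8654 cm.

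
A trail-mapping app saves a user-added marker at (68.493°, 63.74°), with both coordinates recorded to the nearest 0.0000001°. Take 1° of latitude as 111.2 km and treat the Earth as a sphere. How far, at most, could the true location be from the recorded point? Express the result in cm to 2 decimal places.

0.59 cm

Rounding to 7 decimal places leaves each coordinate within ±5e-08° of the true value.
N–S: 5e-08° × 111200 m/° = 0.00556 m.
E–W at 68.493°: 5e-08° × 111200 × cos 68.493° = 5e-08 × 111200 × 0.3666 ≈ 0.00203838 m.
Combining orthogonally: (0.00556² + 0.00203838²)^½ ≈ 0.00592187 m.
That is 0.00592187 m = 0.59219 cm.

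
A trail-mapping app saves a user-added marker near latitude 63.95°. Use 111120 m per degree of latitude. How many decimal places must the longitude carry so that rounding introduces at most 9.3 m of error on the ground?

4

At 63.95° one degree of longitude covers 111120 × cos 63.95° ≈ 111120 × 0.4392 ≈ 48798.9 m.
N decimal places → at most half a unit in the last place, 0.5 × 10⁻ᴺ° = 48798.9/2 × 10⁻ᴺ m.
Need 0.5 × 48798.9 × 10⁻ᴺ ≤ 9.3 → 10⁻ᴺ ≤ 3.812e-04, so N ≥ 3.42.
At 3 places the error can reach 24.4 m, but 4 places keeps it to 2.44 m.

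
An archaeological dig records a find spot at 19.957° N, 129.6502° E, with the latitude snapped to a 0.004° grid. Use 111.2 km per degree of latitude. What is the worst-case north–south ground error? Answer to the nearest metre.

With a 0.004° grid the true value lies within half a step, ±0.004°/2 = ±0.002°, of the stored one.
So the N–S error is at most 0.002 × 111200 = 222.4 m.

222 metres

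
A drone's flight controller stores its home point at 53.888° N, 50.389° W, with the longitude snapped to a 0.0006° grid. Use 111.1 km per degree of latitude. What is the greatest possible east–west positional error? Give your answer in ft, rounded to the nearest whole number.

With a 0.0006° grid the true value lies within half a step, ±0.0006°/2 = ±0.0003°, of the stored one.
Parallels shrink by cos φ, so at 53.888° a degree of longitude is 111100 × 0.5894 ≈ 65478.5 m.
So at most 0.0003° × 65478.5 ≈ 19.6436 m east–west.
Converting: 19.6436 m × 3.2808 ft/m ≈ 64.447 ft.

64 ft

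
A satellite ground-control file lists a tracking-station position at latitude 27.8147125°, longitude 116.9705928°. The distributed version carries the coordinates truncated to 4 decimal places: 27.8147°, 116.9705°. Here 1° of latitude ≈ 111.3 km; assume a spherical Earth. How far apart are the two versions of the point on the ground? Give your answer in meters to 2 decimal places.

Δlat = 27.8147125 − 27.8147 = +0.0000125°; Δlon = 116.9705928 − 116.9705 = +0.0000928°.
N–S: 0.0000125° × 111300 m/° = 1.39125 m.
East–west at this latitude: 0.0000928° × 111300 × cos 27.8147° ≈ 0.0000928 × 98440.5 = 9.13528 m.
Combined displacement = (1.39125² + 9.13528²)^½ ≈ 9.24061 m.

9.24 meters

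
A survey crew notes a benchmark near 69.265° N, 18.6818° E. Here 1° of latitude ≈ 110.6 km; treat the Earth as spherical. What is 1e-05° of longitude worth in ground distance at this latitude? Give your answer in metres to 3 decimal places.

0.392 metres

One degree of longitude here spans 110600 × cos 69.265° = 110600 × 0.3540 ≈ 39157.5 m; 1e-05° of that is 0.391575 m.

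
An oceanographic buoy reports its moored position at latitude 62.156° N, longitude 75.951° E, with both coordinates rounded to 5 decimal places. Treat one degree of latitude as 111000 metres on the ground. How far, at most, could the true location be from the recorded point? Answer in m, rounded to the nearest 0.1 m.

Rounding to 5 decimal places leaves each coordinate within ±5e-06° of the true value.
Latitude error → 5e-06 × 111000 = 0.555 m along the meridian.
E–W at 62.156°: 5e-06° × 111000 × cos 62.156° = 5e-06 × 111000 × 0.4671 ≈ 0.259222 m.
Worst case both components are at the extreme and orthogonal: √(0.555² + 0.259222²) ≈ 0.612553 m.

0.6 m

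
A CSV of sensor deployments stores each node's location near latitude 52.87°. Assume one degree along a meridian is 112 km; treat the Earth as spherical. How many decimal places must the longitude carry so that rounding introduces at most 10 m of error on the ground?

At 52.87° one degree of longitude covers 112000 × cos 52.87° ≈ 112000 × 0.6036 ≈ 67606.1 m.
Rounding to N decimal places gives at most 0.5 × 10⁻ᴺ degrees of error, i.e. 0.5 × 10⁻ᴺ × 67606.1 m.
Setting 33803 × 10⁻ᴺ ≤ 10 gives 10ᴺ ≥ 3380, i.e. N ≥ 3.53.
At 3 places the error can reach 33.8 m, but 4 places keeps it to 3.38 m.

4 decimal places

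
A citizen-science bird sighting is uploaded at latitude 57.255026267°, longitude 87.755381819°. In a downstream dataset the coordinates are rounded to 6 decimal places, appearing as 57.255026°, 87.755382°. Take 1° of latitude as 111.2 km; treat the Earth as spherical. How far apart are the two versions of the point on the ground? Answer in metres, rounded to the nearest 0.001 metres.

0.032 metres

The latitude changed by +0.000000267° and the longitude by -0.000000181°.
North–south shift: 0.000000267 × 111200 = 0.0296904 m.
East–west at this latitude: -0.000000181° × 111200 × cos 57.255° ≈ -0.000000181 × 60148.2 = -0.0108868 m.
Combined displacement = (0.0296904² + 0.0108868²)^½ ≈ 0.0316235 m.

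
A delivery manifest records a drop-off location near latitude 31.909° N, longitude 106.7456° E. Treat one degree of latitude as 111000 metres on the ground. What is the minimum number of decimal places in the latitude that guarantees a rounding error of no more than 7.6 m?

One degree of latitude covers 111000 m.
N decimal places → at most half a unit in the last place, 0.5 × 10⁻ᴺ° = 111000/2 × 10⁻ᴺ m.
Setting 55500 × 10⁻ᴺ ≤ 7.6 gives 10ᴺ ≥ 7303, i.e. N ≥ 3.86.
N = 3 would give 55.5 m (too coarse); N = 4 gives 5.55 m ≤ 7.6 m.

4 decimal places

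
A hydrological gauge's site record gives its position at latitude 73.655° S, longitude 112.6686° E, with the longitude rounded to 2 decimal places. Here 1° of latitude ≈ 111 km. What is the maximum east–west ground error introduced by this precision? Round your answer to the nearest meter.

156 meters

Rounding to 2 decimal places leaves the longitude within ±0.005° of the true value.
One degree of longitude at 73.655° is 111000 × cos 73.655° ≈ 111000 × 0.2814 = 31237.7 m.
East–west error: 0.005° × 31237.7 m/° ≈ 156.188 m.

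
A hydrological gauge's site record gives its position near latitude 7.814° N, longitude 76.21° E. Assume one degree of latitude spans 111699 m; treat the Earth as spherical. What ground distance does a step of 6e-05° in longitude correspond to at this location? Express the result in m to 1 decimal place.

6.6 m

At 7.814° a degree of longitude is 111699 × cos 7.814° ≈ 110662 m, so 6e-05° corresponds to 6.63971 m.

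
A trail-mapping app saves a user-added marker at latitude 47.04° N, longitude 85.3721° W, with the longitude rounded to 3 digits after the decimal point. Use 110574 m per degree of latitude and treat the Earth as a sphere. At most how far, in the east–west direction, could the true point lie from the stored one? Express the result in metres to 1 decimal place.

Rounding to 3 decimal places leaves the longitude within ±0.0005° of the true value.
At latitude 47.04° a degree of longitude spans 110574 m × cos 47.04° = 110574 × 0.6815 ≈ 75354.8 m.
East–west error: 0.0005° × 75354.8 m/° ≈ 37.6774 m.

37.7 metres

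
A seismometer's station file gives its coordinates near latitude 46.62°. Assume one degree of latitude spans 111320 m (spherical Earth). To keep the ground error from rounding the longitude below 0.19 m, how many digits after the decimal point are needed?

6 decimal places

At 46.62° one degree of longitude covers 111320 × cos 46.62° ≈ 111320 × 0.6868 ≈ 76458.3 m.
With N decimal places the half-ulp bound is 0.5·10⁻ᴺ°, or 0.5·10⁻ᴺ × 76458.3 m on the ground.
Setting 38229.2 × 10⁻ᴺ ≤ 0.19 gives 10ᴺ ≥ 2.012e+05, i.e. N ≥ 5.30.
N = 5 would give 0.382 m (too coarse); N = 6 gives 0.0382 m ≤ 0.19 m.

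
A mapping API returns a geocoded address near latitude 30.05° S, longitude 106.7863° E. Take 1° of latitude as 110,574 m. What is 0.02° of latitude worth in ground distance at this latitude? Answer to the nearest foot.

7256 feet

Along a meridian 0.02° is 0.02 × 110574 = 2211.48 m.
Converting: 2211.48 m × 3.2808 ft/m ≈ 7255.5 ft.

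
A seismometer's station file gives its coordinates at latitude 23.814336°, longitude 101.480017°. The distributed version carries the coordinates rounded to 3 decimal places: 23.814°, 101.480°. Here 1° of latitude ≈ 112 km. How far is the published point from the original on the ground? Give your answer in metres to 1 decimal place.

37.7 metres

The latitude changed by +0.000336° and the longitude by +0.000017°.
North–south shift: 0.000336 × 112000 = 37.632 m.
E–W at 23.814°: 0.000017° × 112000 × cos 23.814° = 0.000017 × 112000 × 0.9149 ≈ 1.7419 m.
Hypotenuse of the two orthogonal shifts: √(37.632² + 1.7419²) = 37.6723 m.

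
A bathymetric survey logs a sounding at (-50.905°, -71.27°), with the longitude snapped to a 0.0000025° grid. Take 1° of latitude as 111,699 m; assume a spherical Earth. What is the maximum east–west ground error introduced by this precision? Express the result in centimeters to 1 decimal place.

8.8 centimeters

With a 0.0000025° grid the true value lies within half a step, ±0.0000025°/2 = ±1.25e-06°, of the stored one.
One degree of longitude at 50.905° is 111699 × cos 50.905° ≈ 111699 × 0.6306 = 70438.3 m.
So at most 1.25e-06° × 70438.3 ≈ 0.0880479 m east–west.
That is 0.0880479 m = 8.8048 cm.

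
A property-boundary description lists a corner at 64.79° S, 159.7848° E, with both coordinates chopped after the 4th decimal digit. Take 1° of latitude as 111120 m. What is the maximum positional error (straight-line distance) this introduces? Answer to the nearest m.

12 m

Truncating at 4 decimal places can drop up to a full unit in the last place, so each coordinate may be off by as much as 0.0001°.
Latitude error → 0.0001 × 111120 = 11.112 m along the meridian.
E–W at 64.79°: 0.0001° × 111120 × cos 64.79° = 0.0001 × 111120 × 0.4259 ≈ 4.73301 m.
Combining orthogonally: (11.112² + 4.73301²)^½ ≈ 12.078 m.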